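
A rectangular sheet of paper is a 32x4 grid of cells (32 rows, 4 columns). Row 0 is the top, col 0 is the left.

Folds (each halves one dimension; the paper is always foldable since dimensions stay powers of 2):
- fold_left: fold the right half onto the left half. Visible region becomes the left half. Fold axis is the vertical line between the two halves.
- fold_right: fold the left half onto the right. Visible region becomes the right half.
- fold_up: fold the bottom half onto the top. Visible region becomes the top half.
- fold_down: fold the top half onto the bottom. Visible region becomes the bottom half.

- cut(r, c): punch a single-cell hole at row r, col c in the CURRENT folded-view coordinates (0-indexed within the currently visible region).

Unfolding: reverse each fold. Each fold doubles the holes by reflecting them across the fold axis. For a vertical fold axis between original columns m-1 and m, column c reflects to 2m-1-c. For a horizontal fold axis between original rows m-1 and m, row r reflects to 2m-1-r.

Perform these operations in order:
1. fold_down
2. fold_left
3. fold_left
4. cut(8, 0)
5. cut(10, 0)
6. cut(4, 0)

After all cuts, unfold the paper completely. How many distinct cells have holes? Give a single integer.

Answer: 24

Derivation:
Op 1 fold_down: fold axis h@16; visible region now rows[16,32) x cols[0,4) = 16x4
Op 2 fold_left: fold axis v@2; visible region now rows[16,32) x cols[0,2) = 16x2
Op 3 fold_left: fold axis v@1; visible region now rows[16,32) x cols[0,1) = 16x1
Op 4 cut(8, 0): punch at orig (24,0); cuts so far [(24, 0)]; region rows[16,32) x cols[0,1) = 16x1
Op 5 cut(10, 0): punch at orig (26,0); cuts so far [(24, 0), (26, 0)]; region rows[16,32) x cols[0,1) = 16x1
Op 6 cut(4, 0): punch at orig (20,0); cuts so far [(20, 0), (24, 0), (26, 0)]; region rows[16,32) x cols[0,1) = 16x1
Unfold 1 (reflect across v@1): 6 holes -> [(20, 0), (20, 1), (24, 0), (24, 1), (26, 0), (26, 1)]
Unfold 2 (reflect across v@2): 12 holes -> [(20, 0), (20, 1), (20, 2), (20, 3), (24, 0), (24, 1), (24, 2), (24, 3), (26, 0), (26, 1), (26, 2), (26, 3)]
Unfold 3 (reflect across h@16): 24 holes -> [(5, 0), (5, 1), (5, 2), (5, 3), (7, 0), (7, 1), (7, 2), (7, 3), (11, 0), (11, 1), (11, 2), (11, 3), (20, 0), (20, 1), (20, 2), (20, 3), (24, 0), (24, 1), (24, 2), (24, 3), (26, 0), (26, 1), (26, 2), (26, 3)]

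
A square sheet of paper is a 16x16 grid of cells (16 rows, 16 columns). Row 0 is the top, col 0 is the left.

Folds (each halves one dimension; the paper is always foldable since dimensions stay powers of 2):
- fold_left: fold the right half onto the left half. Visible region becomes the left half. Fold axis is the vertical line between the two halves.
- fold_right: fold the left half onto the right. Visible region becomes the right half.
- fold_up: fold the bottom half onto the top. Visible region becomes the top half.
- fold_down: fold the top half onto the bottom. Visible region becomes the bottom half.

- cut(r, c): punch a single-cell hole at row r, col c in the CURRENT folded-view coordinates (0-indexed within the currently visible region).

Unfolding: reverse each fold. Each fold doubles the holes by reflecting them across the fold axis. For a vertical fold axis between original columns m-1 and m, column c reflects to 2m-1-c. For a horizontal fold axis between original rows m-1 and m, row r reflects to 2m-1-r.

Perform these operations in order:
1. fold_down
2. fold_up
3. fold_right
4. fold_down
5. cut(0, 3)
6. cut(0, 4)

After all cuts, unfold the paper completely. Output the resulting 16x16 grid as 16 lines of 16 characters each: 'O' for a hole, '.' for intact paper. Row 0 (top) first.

Answer: ................
...OO......OO...
...OO......OO...
................
................
...OO......OO...
...OO......OO...
................
................
...OO......OO...
...OO......OO...
................
................
...OO......OO...
...OO......OO...
................

Derivation:
Op 1 fold_down: fold axis h@8; visible region now rows[8,16) x cols[0,16) = 8x16
Op 2 fold_up: fold axis h@12; visible region now rows[8,12) x cols[0,16) = 4x16
Op 3 fold_right: fold axis v@8; visible region now rows[8,12) x cols[8,16) = 4x8
Op 4 fold_down: fold axis h@10; visible region now rows[10,12) x cols[8,16) = 2x8
Op 5 cut(0, 3): punch at orig (10,11); cuts so far [(10, 11)]; region rows[10,12) x cols[8,16) = 2x8
Op 6 cut(0, 4): punch at orig (10,12); cuts so far [(10, 11), (10, 12)]; region rows[10,12) x cols[8,16) = 2x8
Unfold 1 (reflect across h@10): 4 holes -> [(9, 11), (9, 12), (10, 11), (10, 12)]
Unfold 2 (reflect across v@8): 8 holes -> [(9, 3), (9, 4), (9, 11), (9, 12), (10, 3), (10, 4), (10, 11), (10, 12)]
Unfold 3 (reflect across h@12): 16 holes -> [(9, 3), (9, 4), (9, 11), (9, 12), (10, 3), (10, 4), (10, 11), (10, 12), (13, 3), (13, 4), (13, 11), (13, 12), (14, 3), (14, 4), (14, 11), (14, 12)]
Unfold 4 (reflect across h@8): 32 holes -> [(1, 3), (1, 4), (1, 11), (1, 12), (2, 3), (2, 4), (2, 11), (2, 12), (5, 3), (5, 4), (5, 11), (5, 12), (6, 3), (6, 4), (6, 11), (6, 12), (9, 3), (9, 4), (9, 11), (9, 12), (10, 3), (10, 4), (10, 11), (10, 12), (13, 3), (13, 4), (13, 11), (13, 12), (14, 3), (14, 4), (14, 11), (14, 12)]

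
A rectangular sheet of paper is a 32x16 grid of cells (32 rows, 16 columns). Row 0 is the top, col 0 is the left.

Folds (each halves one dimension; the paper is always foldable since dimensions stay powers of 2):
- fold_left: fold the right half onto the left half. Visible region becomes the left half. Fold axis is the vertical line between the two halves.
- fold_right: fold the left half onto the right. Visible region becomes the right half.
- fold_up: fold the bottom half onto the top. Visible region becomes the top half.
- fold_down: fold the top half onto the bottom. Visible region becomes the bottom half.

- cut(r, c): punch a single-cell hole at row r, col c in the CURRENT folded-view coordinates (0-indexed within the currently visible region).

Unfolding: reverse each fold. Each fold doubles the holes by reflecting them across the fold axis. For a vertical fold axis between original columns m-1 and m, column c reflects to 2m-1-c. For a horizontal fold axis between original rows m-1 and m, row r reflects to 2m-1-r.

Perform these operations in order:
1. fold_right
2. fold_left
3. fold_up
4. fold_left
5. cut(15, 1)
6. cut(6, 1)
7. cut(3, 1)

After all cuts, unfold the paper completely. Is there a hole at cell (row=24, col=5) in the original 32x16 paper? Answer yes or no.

Op 1 fold_right: fold axis v@8; visible region now rows[0,32) x cols[8,16) = 32x8
Op 2 fold_left: fold axis v@12; visible region now rows[0,32) x cols[8,12) = 32x4
Op 3 fold_up: fold axis h@16; visible region now rows[0,16) x cols[8,12) = 16x4
Op 4 fold_left: fold axis v@10; visible region now rows[0,16) x cols[8,10) = 16x2
Op 5 cut(15, 1): punch at orig (15,9); cuts so far [(15, 9)]; region rows[0,16) x cols[8,10) = 16x2
Op 6 cut(6, 1): punch at orig (6,9); cuts so far [(6, 9), (15, 9)]; region rows[0,16) x cols[8,10) = 16x2
Op 7 cut(3, 1): punch at orig (3,9); cuts so far [(3, 9), (6, 9), (15, 9)]; region rows[0,16) x cols[8,10) = 16x2
Unfold 1 (reflect across v@10): 6 holes -> [(3, 9), (3, 10), (6, 9), (6, 10), (15, 9), (15, 10)]
Unfold 2 (reflect across h@16): 12 holes -> [(3, 9), (3, 10), (6, 9), (6, 10), (15, 9), (15, 10), (16, 9), (16, 10), (25, 9), (25, 10), (28, 9), (28, 10)]
Unfold 3 (reflect across v@12): 24 holes -> [(3, 9), (3, 10), (3, 13), (3, 14), (6, 9), (6, 10), (6, 13), (6, 14), (15, 9), (15, 10), (15, 13), (15, 14), (16, 9), (16, 10), (16, 13), (16, 14), (25, 9), (25, 10), (25, 13), (25, 14), (28, 9), (28, 10), (28, 13), (28, 14)]
Unfold 4 (reflect across v@8): 48 holes -> [(3, 1), (3, 2), (3, 5), (3, 6), (3, 9), (3, 10), (3, 13), (3, 14), (6, 1), (6, 2), (6, 5), (6, 6), (6, 9), (6, 10), (6, 13), (6, 14), (15, 1), (15, 2), (15, 5), (15, 6), (15, 9), (15, 10), (15, 13), (15, 14), (16, 1), (16, 2), (16, 5), (16, 6), (16, 9), (16, 10), (16, 13), (16, 14), (25, 1), (25, 2), (25, 5), (25, 6), (25, 9), (25, 10), (25, 13), (25, 14), (28, 1), (28, 2), (28, 5), (28, 6), (28, 9), (28, 10), (28, 13), (28, 14)]
Holes: [(3, 1), (3, 2), (3, 5), (3, 6), (3, 9), (3, 10), (3, 13), (3, 14), (6, 1), (6, 2), (6, 5), (6, 6), (6, 9), (6, 10), (6, 13), (6, 14), (15, 1), (15, 2), (15, 5), (15, 6), (15, 9), (15, 10), (15, 13), (15, 14), (16, 1), (16, 2), (16, 5), (16, 6), (16, 9), (16, 10), (16, 13), (16, 14), (25, 1), (25, 2), (25, 5), (25, 6), (25, 9), (25, 10), (25, 13), (25, 14), (28, 1), (28, 2), (28, 5), (28, 6), (28, 9), (28, 10), (28, 13), (28, 14)]

Answer: no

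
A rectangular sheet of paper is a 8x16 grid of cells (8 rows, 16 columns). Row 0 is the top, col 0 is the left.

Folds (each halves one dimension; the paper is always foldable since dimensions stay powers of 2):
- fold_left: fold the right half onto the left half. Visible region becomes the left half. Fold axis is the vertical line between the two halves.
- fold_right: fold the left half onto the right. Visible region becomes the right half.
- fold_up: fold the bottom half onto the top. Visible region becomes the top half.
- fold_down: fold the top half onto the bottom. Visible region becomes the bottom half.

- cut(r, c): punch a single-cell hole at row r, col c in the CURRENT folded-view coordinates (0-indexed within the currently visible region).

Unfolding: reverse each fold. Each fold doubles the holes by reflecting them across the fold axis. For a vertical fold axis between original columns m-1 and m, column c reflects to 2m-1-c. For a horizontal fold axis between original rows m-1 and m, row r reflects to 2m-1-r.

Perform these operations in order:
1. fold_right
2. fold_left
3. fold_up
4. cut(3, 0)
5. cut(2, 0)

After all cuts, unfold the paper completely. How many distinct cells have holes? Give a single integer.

Answer: 16

Derivation:
Op 1 fold_right: fold axis v@8; visible region now rows[0,8) x cols[8,16) = 8x8
Op 2 fold_left: fold axis v@12; visible region now rows[0,8) x cols[8,12) = 8x4
Op 3 fold_up: fold axis h@4; visible region now rows[0,4) x cols[8,12) = 4x4
Op 4 cut(3, 0): punch at orig (3,8); cuts so far [(3, 8)]; region rows[0,4) x cols[8,12) = 4x4
Op 5 cut(2, 0): punch at orig (2,8); cuts so far [(2, 8), (3, 8)]; region rows[0,4) x cols[8,12) = 4x4
Unfold 1 (reflect across h@4): 4 holes -> [(2, 8), (3, 8), (4, 8), (5, 8)]
Unfold 2 (reflect across v@12): 8 holes -> [(2, 8), (2, 15), (3, 8), (3, 15), (4, 8), (4, 15), (5, 8), (5, 15)]
Unfold 3 (reflect across v@8): 16 holes -> [(2, 0), (2, 7), (2, 8), (2, 15), (3, 0), (3, 7), (3, 8), (3, 15), (4, 0), (4, 7), (4, 8), (4, 15), (5, 0), (5, 7), (5, 8), (5, 15)]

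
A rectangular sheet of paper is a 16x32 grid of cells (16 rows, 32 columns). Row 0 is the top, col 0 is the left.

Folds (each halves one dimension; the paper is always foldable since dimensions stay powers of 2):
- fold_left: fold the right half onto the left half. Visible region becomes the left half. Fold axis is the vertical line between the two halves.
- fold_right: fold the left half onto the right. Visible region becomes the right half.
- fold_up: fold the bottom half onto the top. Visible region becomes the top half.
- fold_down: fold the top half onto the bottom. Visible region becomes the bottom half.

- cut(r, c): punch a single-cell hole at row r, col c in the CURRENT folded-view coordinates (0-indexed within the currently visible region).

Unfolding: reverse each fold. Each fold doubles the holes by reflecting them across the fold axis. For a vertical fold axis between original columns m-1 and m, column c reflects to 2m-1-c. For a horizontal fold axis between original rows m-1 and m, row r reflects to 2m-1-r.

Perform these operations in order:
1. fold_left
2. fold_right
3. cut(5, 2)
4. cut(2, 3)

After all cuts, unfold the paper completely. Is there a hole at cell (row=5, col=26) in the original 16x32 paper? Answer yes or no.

Op 1 fold_left: fold axis v@16; visible region now rows[0,16) x cols[0,16) = 16x16
Op 2 fold_right: fold axis v@8; visible region now rows[0,16) x cols[8,16) = 16x8
Op 3 cut(5, 2): punch at orig (5,10); cuts so far [(5, 10)]; region rows[0,16) x cols[8,16) = 16x8
Op 4 cut(2, 3): punch at orig (2,11); cuts so far [(2, 11), (5, 10)]; region rows[0,16) x cols[8,16) = 16x8
Unfold 1 (reflect across v@8): 4 holes -> [(2, 4), (2, 11), (5, 5), (5, 10)]
Unfold 2 (reflect across v@16): 8 holes -> [(2, 4), (2, 11), (2, 20), (2, 27), (5, 5), (5, 10), (5, 21), (5, 26)]
Holes: [(2, 4), (2, 11), (2, 20), (2, 27), (5, 5), (5, 10), (5, 21), (5, 26)]

Answer: yes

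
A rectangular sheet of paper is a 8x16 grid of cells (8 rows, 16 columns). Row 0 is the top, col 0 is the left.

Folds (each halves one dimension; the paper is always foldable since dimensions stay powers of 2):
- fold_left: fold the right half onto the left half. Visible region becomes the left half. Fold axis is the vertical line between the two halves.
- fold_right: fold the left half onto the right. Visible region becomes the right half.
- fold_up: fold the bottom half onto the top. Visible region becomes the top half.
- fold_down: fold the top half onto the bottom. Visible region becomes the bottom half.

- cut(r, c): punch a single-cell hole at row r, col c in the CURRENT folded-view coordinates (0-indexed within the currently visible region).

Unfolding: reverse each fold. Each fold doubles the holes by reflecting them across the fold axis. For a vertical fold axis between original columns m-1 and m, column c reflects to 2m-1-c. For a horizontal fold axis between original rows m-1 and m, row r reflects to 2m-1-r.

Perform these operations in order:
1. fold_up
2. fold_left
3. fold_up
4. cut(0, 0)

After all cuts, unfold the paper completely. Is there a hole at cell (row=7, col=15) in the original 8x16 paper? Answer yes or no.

Op 1 fold_up: fold axis h@4; visible region now rows[0,4) x cols[0,16) = 4x16
Op 2 fold_left: fold axis v@8; visible region now rows[0,4) x cols[0,8) = 4x8
Op 3 fold_up: fold axis h@2; visible region now rows[0,2) x cols[0,8) = 2x8
Op 4 cut(0, 0): punch at orig (0,0); cuts so far [(0, 0)]; region rows[0,2) x cols[0,8) = 2x8
Unfold 1 (reflect across h@2): 2 holes -> [(0, 0), (3, 0)]
Unfold 2 (reflect across v@8): 4 holes -> [(0, 0), (0, 15), (3, 0), (3, 15)]
Unfold 3 (reflect across h@4): 8 holes -> [(0, 0), (0, 15), (3, 0), (3, 15), (4, 0), (4, 15), (7, 0), (7, 15)]
Holes: [(0, 0), (0, 15), (3, 0), (3, 15), (4, 0), (4, 15), (7, 0), (7, 15)]

Answer: yes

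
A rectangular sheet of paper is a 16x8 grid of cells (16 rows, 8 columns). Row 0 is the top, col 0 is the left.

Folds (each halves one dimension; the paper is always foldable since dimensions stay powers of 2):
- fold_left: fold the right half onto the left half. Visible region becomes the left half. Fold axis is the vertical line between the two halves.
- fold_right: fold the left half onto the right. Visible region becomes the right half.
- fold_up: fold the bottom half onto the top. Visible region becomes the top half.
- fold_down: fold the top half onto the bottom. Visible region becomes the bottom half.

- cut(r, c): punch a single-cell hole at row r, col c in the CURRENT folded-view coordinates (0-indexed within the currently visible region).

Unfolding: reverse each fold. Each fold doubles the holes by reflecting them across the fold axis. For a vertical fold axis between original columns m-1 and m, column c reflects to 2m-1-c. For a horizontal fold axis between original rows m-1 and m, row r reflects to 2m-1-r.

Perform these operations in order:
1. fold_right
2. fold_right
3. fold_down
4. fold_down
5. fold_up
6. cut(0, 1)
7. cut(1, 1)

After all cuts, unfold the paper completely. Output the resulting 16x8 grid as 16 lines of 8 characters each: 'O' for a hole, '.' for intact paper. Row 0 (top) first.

Op 1 fold_right: fold axis v@4; visible region now rows[0,16) x cols[4,8) = 16x4
Op 2 fold_right: fold axis v@6; visible region now rows[0,16) x cols[6,8) = 16x2
Op 3 fold_down: fold axis h@8; visible region now rows[8,16) x cols[6,8) = 8x2
Op 4 fold_down: fold axis h@12; visible region now rows[12,16) x cols[6,8) = 4x2
Op 5 fold_up: fold axis h@14; visible region now rows[12,14) x cols[6,8) = 2x2
Op 6 cut(0, 1): punch at orig (12,7); cuts so far [(12, 7)]; region rows[12,14) x cols[6,8) = 2x2
Op 7 cut(1, 1): punch at orig (13,7); cuts so far [(12, 7), (13, 7)]; region rows[12,14) x cols[6,8) = 2x2
Unfold 1 (reflect across h@14): 4 holes -> [(12, 7), (13, 7), (14, 7), (15, 7)]
Unfold 2 (reflect across h@12): 8 holes -> [(8, 7), (9, 7), (10, 7), (11, 7), (12, 7), (13, 7), (14, 7), (15, 7)]
Unfold 3 (reflect across h@8): 16 holes -> [(0, 7), (1, 7), (2, 7), (3, 7), (4, 7), (5, 7), (6, 7), (7, 7), (8, 7), (9, 7), (10, 7), (11, 7), (12, 7), (13, 7), (14, 7), (15, 7)]
Unfold 4 (reflect across v@6): 32 holes -> [(0, 4), (0, 7), (1, 4), (1, 7), (2, 4), (2, 7), (3, 4), (3, 7), (4, 4), (4, 7), (5, 4), (5, 7), (6, 4), (6, 7), (7, 4), (7, 7), (8, 4), (8, 7), (9, 4), (9, 7), (10, 4), (10, 7), (11, 4), (11, 7), (12, 4), (12, 7), (13, 4), (13, 7), (14, 4), (14, 7), (15, 4), (15, 7)]
Unfold 5 (reflect across v@4): 64 holes -> [(0, 0), (0, 3), (0, 4), (0, 7), (1, 0), (1, 3), (1, 4), (1, 7), (2, 0), (2, 3), (2, 4), (2, 7), (3, 0), (3, 3), (3, 4), (3, 7), (4, 0), (4, 3), (4, 4), (4, 7), (5, 0), (5, 3), (5, 4), (5, 7), (6, 0), (6, 3), (6, 4), (6, 7), (7, 0), (7, 3), (7, 4), (7, 7), (8, 0), (8, 3), (8, 4), (8, 7), (9, 0), (9, 3), (9, 4), (9, 7), (10, 0), (10, 3), (10, 4), (10, 7), (11, 0), (11, 3), (11, 4), (11, 7), (12, 0), (12, 3), (12, 4), (12, 7), (13, 0), (13, 3), (13, 4), (13, 7), (14, 0), (14, 3), (14, 4), (14, 7), (15, 0), (15, 3), (15, 4), (15, 7)]

Answer: O..OO..O
O..OO..O
O..OO..O
O..OO..O
O..OO..O
O..OO..O
O..OO..O
O..OO..O
O..OO..O
O..OO..O
O..OO..O
O..OO..O
O..OO..O
O..OO..O
O..OO..O
O..OO..O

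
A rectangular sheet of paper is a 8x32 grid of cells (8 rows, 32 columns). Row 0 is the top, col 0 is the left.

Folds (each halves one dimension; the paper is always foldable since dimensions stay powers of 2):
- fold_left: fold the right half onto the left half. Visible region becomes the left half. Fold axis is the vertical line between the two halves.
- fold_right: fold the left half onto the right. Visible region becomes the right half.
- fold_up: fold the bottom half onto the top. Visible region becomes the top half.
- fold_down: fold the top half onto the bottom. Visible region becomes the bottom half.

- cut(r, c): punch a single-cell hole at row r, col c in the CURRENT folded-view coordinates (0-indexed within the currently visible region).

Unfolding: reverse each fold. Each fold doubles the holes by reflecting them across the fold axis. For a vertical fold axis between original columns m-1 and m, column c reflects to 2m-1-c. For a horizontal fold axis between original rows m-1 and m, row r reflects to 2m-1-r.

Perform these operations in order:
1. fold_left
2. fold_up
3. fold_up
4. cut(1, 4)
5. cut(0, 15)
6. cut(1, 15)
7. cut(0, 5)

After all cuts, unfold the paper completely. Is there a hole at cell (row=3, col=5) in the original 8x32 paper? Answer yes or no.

Answer: yes

Derivation:
Op 1 fold_left: fold axis v@16; visible region now rows[0,8) x cols[0,16) = 8x16
Op 2 fold_up: fold axis h@4; visible region now rows[0,4) x cols[0,16) = 4x16
Op 3 fold_up: fold axis h@2; visible region now rows[0,2) x cols[0,16) = 2x16
Op 4 cut(1, 4): punch at orig (1,4); cuts so far [(1, 4)]; region rows[0,2) x cols[0,16) = 2x16
Op 5 cut(0, 15): punch at orig (0,15); cuts so far [(0, 15), (1, 4)]; region rows[0,2) x cols[0,16) = 2x16
Op 6 cut(1, 15): punch at orig (1,15); cuts so far [(0, 15), (1, 4), (1, 15)]; region rows[0,2) x cols[0,16) = 2x16
Op 7 cut(0, 5): punch at orig (0,5); cuts so far [(0, 5), (0, 15), (1, 4), (1, 15)]; region rows[0,2) x cols[0,16) = 2x16
Unfold 1 (reflect across h@2): 8 holes -> [(0, 5), (0, 15), (1, 4), (1, 15), (2, 4), (2, 15), (3, 5), (3, 15)]
Unfold 2 (reflect across h@4): 16 holes -> [(0, 5), (0, 15), (1, 4), (1, 15), (2, 4), (2, 15), (3, 5), (3, 15), (4, 5), (4, 15), (5, 4), (5, 15), (6, 4), (6, 15), (7, 5), (7, 15)]
Unfold 3 (reflect across v@16): 32 holes -> [(0, 5), (0, 15), (0, 16), (0, 26), (1, 4), (1, 15), (1, 16), (1, 27), (2, 4), (2, 15), (2, 16), (2, 27), (3, 5), (3, 15), (3, 16), (3, 26), (4, 5), (4, 15), (4, 16), (4, 26), (5, 4), (5, 15), (5, 16), (5, 27), (6, 4), (6, 15), (6, 16), (6, 27), (7, 5), (7, 15), (7, 16), (7, 26)]
Holes: [(0, 5), (0, 15), (0, 16), (0, 26), (1, 4), (1, 15), (1, 16), (1, 27), (2, 4), (2, 15), (2, 16), (2, 27), (3, 5), (3, 15), (3, 16), (3, 26), (4, 5), (4, 15), (4, 16), (4, 26), (5, 4), (5, 15), (5, 16), (5, 27), (6, 4), (6, 15), (6, 16), (6, 27), (7, 5), (7, 15), (7, 16), (7, 26)]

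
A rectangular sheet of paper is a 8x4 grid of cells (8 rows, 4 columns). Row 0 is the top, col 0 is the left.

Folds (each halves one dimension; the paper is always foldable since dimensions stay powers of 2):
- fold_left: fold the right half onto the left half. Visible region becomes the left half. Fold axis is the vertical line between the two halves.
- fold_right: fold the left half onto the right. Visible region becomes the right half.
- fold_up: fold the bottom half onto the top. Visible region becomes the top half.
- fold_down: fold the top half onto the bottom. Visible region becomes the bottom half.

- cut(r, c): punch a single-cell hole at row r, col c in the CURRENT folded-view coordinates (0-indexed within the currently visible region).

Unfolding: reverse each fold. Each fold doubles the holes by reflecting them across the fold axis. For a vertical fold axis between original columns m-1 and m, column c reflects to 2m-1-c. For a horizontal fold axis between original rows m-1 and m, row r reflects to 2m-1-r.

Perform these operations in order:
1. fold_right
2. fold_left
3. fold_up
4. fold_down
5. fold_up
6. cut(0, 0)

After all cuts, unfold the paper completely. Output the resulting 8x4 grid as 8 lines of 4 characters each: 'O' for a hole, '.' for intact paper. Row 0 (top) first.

Answer: OOOO
OOOO
OOOO
OOOO
OOOO
OOOO
OOOO
OOOO

Derivation:
Op 1 fold_right: fold axis v@2; visible region now rows[0,8) x cols[2,4) = 8x2
Op 2 fold_left: fold axis v@3; visible region now rows[0,8) x cols[2,3) = 8x1
Op 3 fold_up: fold axis h@4; visible region now rows[0,4) x cols[2,3) = 4x1
Op 4 fold_down: fold axis h@2; visible region now rows[2,4) x cols[2,3) = 2x1
Op 5 fold_up: fold axis h@3; visible region now rows[2,3) x cols[2,3) = 1x1
Op 6 cut(0, 0): punch at orig (2,2); cuts so far [(2, 2)]; region rows[2,3) x cols[2,3) = 1x1
Unfold 1 (reflect across h@3): 2 holes -> [(2, 2), (3, 2)]
Unfold 2 (reflect across h@2): 4 holes -> [(0, 2), (1, 2), (2, 2), (3, 2)]
Unfold 3 (reflect across h@4): 8 holes -> [(0, 2), (1, 2), (2, 2), (3, 2), (4, 2), (5, 2), (6, 2), (7, 2)]
Unfold 4 (reflect across v@3): 16 holes -> [(0, 2), (0, 3), (1, 2), (1, 3), (2, 2), (2, 3), (3, 2), (3, 3), (4, 2), (4, 3), (5, 2), (5, 3), (6, 2), (6, 3), (7, 2), (7, 3)]
Unfold 5 (reflect across v@2): 32 holes -> [(0, 0), (0, 1), (0, 2), (0, 3), (1, 0), (1, 1), (1, 2), (1, 3), (2, 0), (2, 1), (2, 2), (2, 3), (3, 0), (3, 1), (3, 2), (3, 3), (4, 0), (4, 1), (4, 2), (4, 3), (5, 0), (5, 1), (5, 2), (5, 3), (6, 0), (6, 1), (6, 2), (6, 3), (7, 0), (7, 1), (7, 2), (7, 3)]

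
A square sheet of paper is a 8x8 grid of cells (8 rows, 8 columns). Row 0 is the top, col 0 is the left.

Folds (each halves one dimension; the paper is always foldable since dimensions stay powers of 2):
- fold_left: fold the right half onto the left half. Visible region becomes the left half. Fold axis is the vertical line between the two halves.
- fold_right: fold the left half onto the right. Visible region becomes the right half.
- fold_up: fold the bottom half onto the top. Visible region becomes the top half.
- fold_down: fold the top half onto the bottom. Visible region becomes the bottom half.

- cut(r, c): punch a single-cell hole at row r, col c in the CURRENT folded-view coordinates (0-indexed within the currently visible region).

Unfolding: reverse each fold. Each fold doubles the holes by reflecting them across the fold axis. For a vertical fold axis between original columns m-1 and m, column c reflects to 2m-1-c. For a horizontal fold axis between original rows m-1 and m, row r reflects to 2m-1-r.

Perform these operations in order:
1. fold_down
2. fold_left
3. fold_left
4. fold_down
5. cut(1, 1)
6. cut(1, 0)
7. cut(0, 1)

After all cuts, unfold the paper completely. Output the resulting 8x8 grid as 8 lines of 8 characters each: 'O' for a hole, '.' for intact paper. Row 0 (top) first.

Op 1 fold_down: fold axis h@4; visible region now rows[4,8) x cols[0,8) = 4x8
Op 2 fold_left: fold axis v@4; visible region now rows[4,8) x cols[0,4) = 4x4
Op 3 fold_left: fold axis v@2; visible region now rows[4,8) x cols[0,2) = 4x2
Op 4 fold_down: fold axis h@6; visible region now rows[6,8) x cols[0,2) = 2x2
Op 5 cut(1, 1): punch at orig (7,1); cuts so far [(7, 1)]; region rows[6,8) x cols[0,2) = 2x2
Op 6 cut(1, 0): punch at orig (7,0); cuts so far [(7, 0), (7, 1)]; region rows[6,8) x cols[0,2) = 2x2
Op 7 cut(0, 1): punch at orig (6,1); cuts so far [(6, 1), (7, 0), (7, 1)]; region rows[6,8) x cols[0,2) = 2x2
Unfold 1 (reflect across h@6): 6 holes -> [(4, 0), (4, 1), (5, 1), (6, 1), (7, 0), (7, 1)]
Unfold 2 (reflect across v@2): 12 holes -> [(4, 0), (4, 1), (4, 2), (4, 3), (5, 1), (5, 2), (6, 1), (6, 2), (7, 0), (7, 1), (7, 2), (7, 3)]
Unfold 3 (reflect across v@4): 24 holes -> [(4, 0), (4, 1), (4, 2), (4, 3), (4, 4), (4, 5), (4, 6), (4, 7), (5, 1), (5, 2), (5, 5), (5, 6), (6, 1), (6, 2), (6, 5), (6, 6), (7, 0), (7, 1), (7, 2), (7, 3), (7, 4), (7, 5), (7, 6), (7, 7)]
Unfold 4 (reflect across h@4): 48 holes -> [(0, 0), (0, 1), (0, 2), (0, 3), (0, 4), (0, 5), (0, 6), (0, 7), (1, 1), (1, 2), (1, 5), (1, 6), (2, 1), (2, 2), (2, 5), (2, 6), (3, 0), (3, 1), (3, 2), (3, 3), (3, 4), (3, 5), (3, 6), (3, 7), (4, 0), (4, 1), (4, 2), (4, 3), (4, 4), (4, 5), (4, 6), (4, 7), (5, 1), (5, 2), (5, 5), (5, 6), (6, 1), (6, 2), (6, 5), (6, 6), (7, 0), (7, 1), (7, 2), (7, 3), (7, 4), (7, 5), (7, 6), (7, 7)]

Answer: OOOOOOOO
.OO..OO.
.OO..OO.
OOOOOOOO
OOOOOOOO
.OO..OO.
.OO..OO.
OOOOOOOO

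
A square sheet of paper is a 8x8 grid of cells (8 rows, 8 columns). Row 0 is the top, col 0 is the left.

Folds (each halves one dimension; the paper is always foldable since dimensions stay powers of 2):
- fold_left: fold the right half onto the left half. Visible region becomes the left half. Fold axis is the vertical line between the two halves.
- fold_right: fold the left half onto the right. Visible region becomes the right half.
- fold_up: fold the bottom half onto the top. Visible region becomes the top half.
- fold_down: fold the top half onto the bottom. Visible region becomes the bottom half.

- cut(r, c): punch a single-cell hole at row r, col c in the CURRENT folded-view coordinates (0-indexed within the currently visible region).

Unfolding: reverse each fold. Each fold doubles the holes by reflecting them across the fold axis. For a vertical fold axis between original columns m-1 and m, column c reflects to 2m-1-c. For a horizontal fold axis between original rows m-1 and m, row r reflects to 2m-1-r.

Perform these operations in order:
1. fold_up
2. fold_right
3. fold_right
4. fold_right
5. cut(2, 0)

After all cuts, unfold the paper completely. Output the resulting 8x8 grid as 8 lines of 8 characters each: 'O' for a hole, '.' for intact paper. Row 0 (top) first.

Answer: ........
........
OOOOOOOO
........
........
OOOOOOOO
........
........

Derivation:
Op 1 fold_up: fold axis h@4; visible region now rows[0,4) x cols[0,8) = 4x8
Op 2 fold_right: fold axis v@4; visible region now rows[0,4) x cols[4,8) = 4x4
Op 3 fold_right: fold axis v@6; visible region now rows[0,4) x cols[6,8) = 4x2
Op 4 fold_right: fold axis v@7; visible region now rows[0,4) x cols[7,8) = 4x1
Op 5 cut(2, 0): punch at orig (2,7); cuts so far [(2, 7)]; region rows[0,4) x cols[7,8) = 4x1
Unfold 1 (reflect across v@7): 2 holes -> [(2, 6), (2, 7)]
Unfold 2 (reflect across v@6): 4 holes -> [(2, 4), (2, 5), (2, 6), (2, 7)]
Unfold 3 (reflect across v@4): 8 holes -> [(2, 0), (2, 1), (2, 2), (2, 3), (2, 4), (2, 5), (2, 6), (2, 7)]
Unfold 4 (reflect across h@4): 16 holes -> [(2, 0), (2, 1), (2, 2), (2, 3), (2, 4), (2, 5), (2, 6), (2, 7), (5, 0), (5, 1), (5, 2), (5, 3), (5, 4), (5, 5), (5, 6), (5, 7)]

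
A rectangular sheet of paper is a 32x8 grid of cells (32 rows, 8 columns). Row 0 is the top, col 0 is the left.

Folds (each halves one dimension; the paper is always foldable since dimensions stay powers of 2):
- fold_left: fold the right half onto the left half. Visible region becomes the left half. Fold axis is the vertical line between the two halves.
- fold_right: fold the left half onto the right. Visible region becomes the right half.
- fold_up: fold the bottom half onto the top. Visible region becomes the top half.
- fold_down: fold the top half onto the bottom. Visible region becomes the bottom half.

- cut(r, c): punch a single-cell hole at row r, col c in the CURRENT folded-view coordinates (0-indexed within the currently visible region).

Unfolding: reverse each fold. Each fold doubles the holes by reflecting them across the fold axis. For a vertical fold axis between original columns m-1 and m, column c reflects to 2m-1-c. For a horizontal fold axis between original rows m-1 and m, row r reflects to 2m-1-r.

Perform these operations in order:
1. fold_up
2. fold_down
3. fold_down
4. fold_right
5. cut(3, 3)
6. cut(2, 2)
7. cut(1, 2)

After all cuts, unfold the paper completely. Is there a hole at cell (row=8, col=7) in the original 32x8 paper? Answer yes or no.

Answer: yes

Derivation:
Op 1 fold_up: fold axis h@16; visible region now rows[0,16) x cols[0,8) = 16x8
Op 2 fold_down: fold axis h@8; visible region now rows[8,16) x cols[0,8) = 8x8
Op 3 fold_down: fold axis h@12; visible region now rows[12,16) x cols[0,8) = 4x8
Op 4 fold_right: fold axis v@4; visible region now rows[12,16) x cols[4,8) = 4x4
Op 5 cut(3, 3): punch at orig (15,7); cuts so far [(15, 7)]; region rows[12,16) x cols[4,8) = 4x4
Op 6 cut(2, 2): punch at orig (14,6); cuts so far [(14, 6), (15, 7)]; region rows[12,16) x cols[4,8) = 4x4
Op 7 cut(1, 2): punch at orig (13,6); cuts so far [(13, 6), (14, 6), (15, 7)]; region rows[12,16) x cols[4,8) = 4x4
Unfold 1 (reflect across v@4): 6 holes -> [(13, 1), (13, 6), (14, 1), (14, 6), (15, 0), (15, 7)]
Unfold 2 (reflect across h@12): 12 holes -> [(8, 0), (8, 7), (9, 1), (9, 6), (10, 1), (10, 6), (13, 1), (13, 6), (14, 1), (14, 6), (15, 0), (15, 7)]
Unfold 3 (reflect across h@8): 24 holes -> [(0, 0), (0, 7), (1, 1), (1, 6), (2, 1), (2, 6), (5, 1), (5, 6), (6, 1), (6, 6), (7, 0), (7, 7), (8, 0), (8, 7), (9, 1), (9, 6), (10, 1), (10, 6), (13, 1), (13, 6), (14, 1), (14, 6), (15, 0), (15, 7)]
Unfold 4 (reflect across h@16): 48 holes -> [(0, 0), (0, 7), (1, 1), (1, 6), (2, 1), (2, 6), (5, 1), (5, 6), (6, 1), (6, 6), (7, 0), (7, 7), (8, 0), (8, 7), (9, 1), (9, 6), (10, 1), (10, 6), (13, 1), (13, 6), (14, 1), (14, 6), (15, 0), (15, 7), (16, 0), (16, 7), (17, 1), (17, 6), (18, 1), (18, 6), (21, 1), (21, 6), (22, 1), (22, 6), (23, 0), (23, 7), (24, 0), (24, 7), (25, 1), (25, 6), (26, 1), (26, 6), (29, 1), (29, 6), (30, 1), (30, 6), (31, 0), (31, 7)]
Holes: [(0, 0), (0, 7), (1, 1), (1, 6), (2, 1), (2, 6), (5, 1), (5, 6), (6, 1), (6, 6), (7, 0), (7, 7), (8, 0), (8, 7), (9, 1), (9, 6), (10, 1), (10, 6), (13, 1), (13, 6), (14, 1), (14, 6), (15, 0), (15, 7), (16, 0), (16, 7), (17, 1), (17, 6), (18, 1), (18, 6), (21, 1), (21, 6), (22, 1), (22, 6), (23, 0), (23, 7), (24, 0), (24, 7), (25, 1), (25, 6), (26, 1), (26, 6), (29, 1), (29, 6), (30, 1), (30, 6), (31, 0), (31, 7)]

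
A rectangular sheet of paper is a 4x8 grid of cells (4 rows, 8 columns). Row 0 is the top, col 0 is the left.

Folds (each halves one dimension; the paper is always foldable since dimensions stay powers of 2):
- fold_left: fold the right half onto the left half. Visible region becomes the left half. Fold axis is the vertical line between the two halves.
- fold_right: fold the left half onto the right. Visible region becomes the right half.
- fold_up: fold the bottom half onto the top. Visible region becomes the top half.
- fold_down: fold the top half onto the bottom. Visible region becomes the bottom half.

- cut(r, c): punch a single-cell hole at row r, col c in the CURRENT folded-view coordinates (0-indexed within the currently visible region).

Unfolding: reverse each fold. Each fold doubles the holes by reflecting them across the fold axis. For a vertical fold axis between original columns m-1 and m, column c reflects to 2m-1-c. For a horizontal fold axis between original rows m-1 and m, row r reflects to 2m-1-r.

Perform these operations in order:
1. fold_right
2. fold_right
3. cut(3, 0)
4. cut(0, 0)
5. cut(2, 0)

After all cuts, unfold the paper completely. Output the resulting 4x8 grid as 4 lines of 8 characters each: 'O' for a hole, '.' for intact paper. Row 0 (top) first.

Answer: .OO..OO.
........
.OO..OO.
.OO..OO.

Derivation:
Op 1 fold_right: fold axis v@4; visible region now rows[0,4) x cols[4,8) = 4x4
Op 2 fold_right: fold axis v@6; visible region now rows[0,4) x cols[6,8) = 4x2
Op 3 cut(3, 0): punch at orig (3,6); cuts so far [(3, 6)]; region rows[0,4) x cols[6,8) = 4x2
Op 4 cut(0, 0): punch at orig (0,6); cuts so far [(0, 6), (3, 6)]; region rows[0,4) x cols[6,8) = 4x2
Op 5 cut(2, 0): punch at orig (2,6); cuts so far [(0, 6), (2, 6), (3, 6)]; region rows[0,4) x cols[6,8) = 4x2
Unfold 1 (reflect across v@6): 6 holes -> [(0, 5), (0, 6), (2, 5), (2, 6), (3, 5), (3, 6)]
Unfold 2 (reflect across v@4): 12 holes -> [(0, 1), (0, 2), (0, 5), (0, 6), (2, 1), (2, 2), (2, 5), (2, 6), (3, 1), (3, 2), (3, 5), (3, 6)]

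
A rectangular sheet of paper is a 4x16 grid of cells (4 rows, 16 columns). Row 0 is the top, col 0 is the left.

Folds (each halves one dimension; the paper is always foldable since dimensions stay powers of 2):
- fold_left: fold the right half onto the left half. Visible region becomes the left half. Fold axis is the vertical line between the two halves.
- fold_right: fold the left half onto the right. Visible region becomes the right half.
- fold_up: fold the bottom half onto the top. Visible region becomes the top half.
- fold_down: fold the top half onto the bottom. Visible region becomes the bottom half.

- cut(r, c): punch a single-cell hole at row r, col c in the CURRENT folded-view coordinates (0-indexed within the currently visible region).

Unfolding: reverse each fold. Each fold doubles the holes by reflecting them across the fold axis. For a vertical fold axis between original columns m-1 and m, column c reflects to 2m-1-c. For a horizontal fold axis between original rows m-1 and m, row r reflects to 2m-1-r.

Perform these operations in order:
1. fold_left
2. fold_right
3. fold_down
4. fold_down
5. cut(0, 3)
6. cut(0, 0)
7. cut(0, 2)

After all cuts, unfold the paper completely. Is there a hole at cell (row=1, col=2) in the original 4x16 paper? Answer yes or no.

Op 1 fold_left: fold axis v@8; visible region now rows[0,4) x cols[0,8) = 4x8
Op 2 fold_right: fold axis v@4; visible region now rows[0,4) x cols[4,8) = 4x4
Op 3 fold_down: fold axis h@2; visible region now rows[2,4) x cols[4,8) = 2x4
Op 4 fold_down: fold axis h@3; visible region now rows[3,4) x cols[4,8) = 1x4
Op 5 cut(0, 3): punch at orig (3,7); cuts so far [(3, 7)]; region rows[3,4) x cols[4,8) = 1x4
Op 6 cut(0, 0): punch at orig (3,4); cuts so far [(3, 4), (3, 7)]; region rows[3,4) x cols[4,8) = 1x4
Op 7 cut(0, 2): punch at orig (3,6); cuts so far [(3, 4), (3, 6), (3, 7)]; region rows[3,4) x cols[4,8) = 1x4
Unfold 1 (reflect across h@3): 6 holes -> [(2, 4), (2, 6), (2, 7), (3, 4), (3, 6), (3, 7)]
Unfold 2 (reflect across h@2): 12 holes -> [(0, 4), (0, 6), (0, 7), (1, 4), (1, 6), (1, 7), (2, 4), (2, 6), (2, 7), (3, 4), (3, 6), (3, 7)]
Unfold 3 (reflect across v@4): 24 holes -> [(0, 0), (0, 1), (0, 3), (0, 4), (0, 6), (0, 7), (1, 0), (1, 1), (1, 3), (1, 4), (1, 6), (1, 7), (2, 0), (2, 1), (2, 3), (2, 4), (2, 6), (2, 7), (3, 0), (3, 1), (3, 3), (3, 4), (3, 6), (3, 7)]
Unfold 4 (reflect across v@8): 48 holes -> [(0, 0), (0, 1), (0, 3), (0, 4), (0, 6), (0, 7), (0, 8), (0, 9), (0, 11), (0, 12), (0, 14), (0, 15), (1, 0), (1, 1), (1, 3), (1, 4), (1, 6), (1, 7), (1, 8), (1, 9), (1, 11), (1, 12), (1, 14), (1, 15), (2, 0), (2, 1), (2, 3), (2, 4), (2, 6), (2, 7), (2, 8), (2, 9), (2, 11), (2, 12), (2, 14), (2, 15), (3, 0), (3, 1), (3, 3), (3, 4), (3, 6), (3, 7), (3, 8), (3, 9), (3, 11), (3, 12), (3, 14), (3, 15)]
Holes: [(0, 0), (0, 1), (0, 3), (0, 4), (0, 6), (0, 7), (0, 8), (0, 9), (0, 11), (0, 12), (0, 14), (0, 15), (1, 0), (1, 1), (1, 3), (1, 4), (1, 6), (1, 7), (1, 8), (1, 9), (1, 11), (1, 12), (1, 14), (1, 15), (2, 0), (2, 1), (2, 3), (2, 4), (2, 6), (2, 7), (2, 8), (2, 9), (2, 11), (2, 12), (2, 14), (2, 15), (3, 0), (3, 1), (3, 3), (3, 4), (3, 6), (3, 7), (3, 8), (3, 9), (3, 11), (3, 12), (3, 14), (3, 15)]

Answer: no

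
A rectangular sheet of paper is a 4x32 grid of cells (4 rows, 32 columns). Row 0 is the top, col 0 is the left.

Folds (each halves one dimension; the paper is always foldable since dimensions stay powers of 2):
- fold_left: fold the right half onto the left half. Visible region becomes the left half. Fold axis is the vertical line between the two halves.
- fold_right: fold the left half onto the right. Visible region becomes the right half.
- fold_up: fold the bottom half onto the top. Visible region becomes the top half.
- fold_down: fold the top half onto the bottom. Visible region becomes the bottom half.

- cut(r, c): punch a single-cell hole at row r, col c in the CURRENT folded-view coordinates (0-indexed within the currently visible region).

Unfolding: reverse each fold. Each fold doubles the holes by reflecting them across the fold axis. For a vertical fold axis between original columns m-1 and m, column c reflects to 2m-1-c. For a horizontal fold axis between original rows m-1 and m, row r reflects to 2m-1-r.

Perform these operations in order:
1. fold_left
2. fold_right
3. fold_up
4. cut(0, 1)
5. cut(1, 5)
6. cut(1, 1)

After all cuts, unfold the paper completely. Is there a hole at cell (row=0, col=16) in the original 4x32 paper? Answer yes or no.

Answer: no

Derivation:
Op 1 fold_left: fold axis v@16; visible region now rows[0,4) x cols[0,16) = 4x16
Op 2 fold_right: fold axis v@8; visible region now rows[0,4) x cols[8,16) = 4x8
Op 3 fold_up: fold axis h@2; visible region now rows[0,2) x cols[8,16) = 2x8
Op 4 cut(0, 1): punch at orig (0,9); cuts so far [(0, 9)]; region rows[0,2) x cols[8,16) = 2x8
Op 5 cut(1, 5): punch at orig (1,13); cuts so far [(0, 9), (1, 13)]; region rows[0,2) x cols[8,16) = 2x8
Op 6 cut(1, 1): punch at orig (1,9); cuts so far [(0, 9), (1, 9), (1, 13)]; region rows[0,2) x cols[8,16) = 2x8
Unfold 1 (reflect across h@2): 6 holes -> [(0, 9), (1, 9), (1, 13), (2, 9), (2, 13), (3, 9)]
Unfold 2 (reflect across v@8): 12 holes -> [(0, 6), (0, 9), (1, 2), (1, 6), (1, 9), (1, 13), (2, 2), (2, 6), (2, 9), (2, 13), (3, 6), (3, 9)]
Unfold 3 (reflect across v@16): 24 holes -> [(0, 6), (0, 9), (0, 22), (0, 25), (1, 2), (1, 6), (1, 9), (1, 13), (1, 18), (1, 22), (1, 25), (1, 29), (2, 2), (2, 6), (2, 9), (2, 13), (2, 18), (2, 22), (2, 25), (2, 29), (3, 6), (3, 9), (3, 22), (3, 25)]
Holes: [(0, 6), (0, 9), (0, 22), (0, 25), (1, 2), (1, 6), (1, 9), (1, 13), (1, 18), (1, 22), (1, 25), (1, 29), (2, 2), (2, 6), (2, 9), (2, 13), (2, 18), (2, 22), (2, 25), (2, 29), (3, 6), (3, 9), (3, 22), (3, 25)]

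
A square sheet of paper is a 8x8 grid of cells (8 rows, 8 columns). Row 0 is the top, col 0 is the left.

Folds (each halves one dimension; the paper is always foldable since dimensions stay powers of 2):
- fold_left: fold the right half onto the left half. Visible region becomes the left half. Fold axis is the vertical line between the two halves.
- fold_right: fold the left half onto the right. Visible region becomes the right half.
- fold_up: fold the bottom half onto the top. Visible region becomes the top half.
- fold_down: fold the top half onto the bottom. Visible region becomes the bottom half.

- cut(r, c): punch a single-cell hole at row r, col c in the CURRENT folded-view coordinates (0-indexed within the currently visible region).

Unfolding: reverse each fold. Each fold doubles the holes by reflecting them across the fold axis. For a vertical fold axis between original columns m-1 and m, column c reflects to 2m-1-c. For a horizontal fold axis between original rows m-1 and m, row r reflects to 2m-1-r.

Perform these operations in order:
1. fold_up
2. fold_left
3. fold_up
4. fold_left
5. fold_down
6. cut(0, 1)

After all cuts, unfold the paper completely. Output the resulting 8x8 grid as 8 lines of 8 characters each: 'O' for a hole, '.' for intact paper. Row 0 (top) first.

Op 1 fold_up: fold axis h@4; visible region now rows[0,4) x cols[0,8) = 4x8
Op 2 fold_left: fold axis v@4; visible region now rows[0,4) x cols[0,4) = 4x4
Op 3 fold_up: fold axis h@2; visible region now rows[0,2) x cols[0,4) = 2x4
Op 4 fold_left: fold axis v@2; visible region now rows[0,2) x cols[0,2) = 2x2
Op 5 fold_down: fold axis h@1; visible region now rows[1,2) x cols[0,2) = 1x2
Op 6 cut(0, 1): punch at orig (1,1); cuts so far [(1, 1)]; region rows[1,2) x cols[0,2) = 1x2
Unfold 1 (reflect across h@1): 2 holes -> [(0, 1), (1, 1)]
Unfold 2 (reflect across v@2): 4 holes -> [(0, 1), (0, 2), (1, 1), (1, 2)]
Unfold 3 (reflect across h@2): 8 holes -> [(0, 1), (0, 2), (1, 1), (1, 2), (2, 1), (2, 2), (3, 1), (3, 2)]
Unfold 4 (reflect across v@4): 16 holes -> [(0, 1), (0, 2), (0, 5), (0, 6), (1, 1), (1, 2), (1, 5), (1, 6), (2, 1), (2, 2), (2, 5), (2, 6), (3, 1), (3, 2), (3, 5), (3, 6)]
Unfold 5 (reflect across h@4): 32 holes -> [(0, 1), (0, 2), (0, 5), (0, 6), (1, 1), (1, 2), (1, 5), (1, 6), (2, 1), (2, 2), (2, 5), (2, 6), (3, 1), (3, 2), (3, 5), (3, 6), (4, 1), (4, 2), (4, 5), (4, 6), (5, 1), (5, 2), (5, 5), (5, 6), (6, 1), (6, 2), (6, 5), (6, 6), (7, 1), (7, 2), (7, 5), (7, 6)]

Answer: .OO..OO.
.OO..OO.
.OO..OO.
.OO..OO.
.OO..OO.
.OO..OO.
.OO..OO.
.OO..OO.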